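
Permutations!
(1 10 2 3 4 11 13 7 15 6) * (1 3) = (1 10 2)(3 4 11 13 7 15 6) = [0, 10, 1, 4, 11, 5, 3, 15, 8, 9, 2, 13, 12, 7, 14, 6]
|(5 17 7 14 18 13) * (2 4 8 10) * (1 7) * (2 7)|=|(1 2 4 8 10 7 14 18 13 5 17)|=11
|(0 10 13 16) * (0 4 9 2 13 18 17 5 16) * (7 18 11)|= 12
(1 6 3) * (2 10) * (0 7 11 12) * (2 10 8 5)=[7, 6, 8, 1, 4, 2, 3, 11, 5, 9, 10, 12, 0]=(0 7 11 12)(1 6 3)(2 8 5)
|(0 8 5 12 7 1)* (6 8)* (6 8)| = |(0 8 5 12 7 1)| = 6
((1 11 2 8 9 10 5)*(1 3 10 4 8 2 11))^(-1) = (11)(3 5 10)(4 9 8) = [0, 1, 2, 5, 9, 10, 6, 7, 4, 8, 3, 11]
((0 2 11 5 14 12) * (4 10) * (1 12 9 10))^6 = (0 10 11 1 14)(2 4 5 12 9) = [10, 14, 4, 3, 5, 12, 6, 7, 8, 2, 11, 1, 9, 13, 0]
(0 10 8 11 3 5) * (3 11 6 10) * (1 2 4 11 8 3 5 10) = (0 5)(1 2 4 11 8 6)(3 10) = [5, 2, 4, 10, 11, 0, 1, 7, 6, 9, 3, 8]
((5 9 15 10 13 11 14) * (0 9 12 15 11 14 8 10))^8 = [12, 1, 2, 3, 4, 13, 6, 7, 9, 15, 11, 0, 14, 8, 10, 5] = (0 12 14 10 11)(5 13 8 9 15)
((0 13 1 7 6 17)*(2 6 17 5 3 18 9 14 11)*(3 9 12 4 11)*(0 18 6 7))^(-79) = (0 1 13)(2 4 18 7 11 12 17)(3 6 5 9 14) = [1, 13, 4, 6, 18, 9, 5, 11, 8, 14, 10, 12, 17, 0, 3, 15, 16, 2, 7]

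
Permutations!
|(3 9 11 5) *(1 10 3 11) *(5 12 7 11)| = |(1 10 3 9)(7 11 12)| = 12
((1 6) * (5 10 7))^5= (1 6)(5 7 10)= [0, 6, 2, 3, 4, 7, 1, 10, 8, 9, 5]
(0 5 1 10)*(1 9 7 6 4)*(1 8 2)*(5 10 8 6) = [10, 8, 1, 3, 6, 9, 4, 5, 2, 7, 0] = (0 10)(1 8 2)(4 6)(5 9 7)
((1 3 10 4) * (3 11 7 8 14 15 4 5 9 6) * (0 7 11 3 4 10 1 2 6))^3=[14, 3, 2, 1, 4, 7, 6, 15, 10, 8, 0, 11, 12, 13, 5, 9]=(0 14 5 7 15 9 8 10)(1 3)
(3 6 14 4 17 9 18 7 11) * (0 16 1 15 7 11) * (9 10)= [16, 15, 2, 6, 17, 5, 14, 0, 8, 18, 9, 3, 12, 13, 4, 7, 1, 10, 11]= (0 16 1 15 7)(3 6 14 4 17 10 9 18 11)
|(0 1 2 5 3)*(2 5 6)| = 4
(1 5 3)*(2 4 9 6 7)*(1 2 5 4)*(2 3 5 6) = [0, 4, 1, 3, 9, 5, 7, 6, 8, 2] = (1 4 9 2)(6 7)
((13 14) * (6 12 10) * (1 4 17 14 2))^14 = (1 17 13)(2 4 14)(6 10 12) = [0, 17, 4, 3, 14, 5, 10, 7, 8, 9, 12, 11, 6, 1, 2, 15, 16, 13]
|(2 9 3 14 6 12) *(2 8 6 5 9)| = 12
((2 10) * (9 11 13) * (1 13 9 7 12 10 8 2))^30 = (13) = [0, 1, 2, 3, 4, 5, 6, 7, 8, 9, 10, 11, 12, 13]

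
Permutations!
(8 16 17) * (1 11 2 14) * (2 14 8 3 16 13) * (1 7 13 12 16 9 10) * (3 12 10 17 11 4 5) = [0, 4, 8, 9, 5, 3, 6, 13, 10, 17, 1, 14, 16, 2, 7, 15, 11, 12] = (1 4 5 3 9 17 12 16 11 14 7 13 2 8 10)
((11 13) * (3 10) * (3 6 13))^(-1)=(3 11 13 6 10)=[0, 1, 2, 11, 4, 5, 10, 7, 8, 9, 3, 13, 12, 6]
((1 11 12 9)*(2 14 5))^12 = (14) = [0, 1, 2, 3, 4, 5, 6, 7, 8, 9, 10, 11, 12, 13, 14]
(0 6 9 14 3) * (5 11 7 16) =[6, 1, 2, 0, 4, 11, 9, 16, 8, 14, 10, 7, 12, 13, 3, 15, 5] =(0 6 9 14 3)(5 11 7 16)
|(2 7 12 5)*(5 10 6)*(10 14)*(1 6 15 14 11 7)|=|(1 6 5 2)(7 12 11)(10 15 14)|=12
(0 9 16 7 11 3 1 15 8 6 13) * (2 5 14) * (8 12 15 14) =(0 9 16 7 11 3 1 14 2 5 8 6 13)(12 15) =[9, 14, 5, 1, 4, 8, 13, 11, 6, 16, 10, 3, 15, 0, 2, 12, 7]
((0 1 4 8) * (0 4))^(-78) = [0, 1, 2, 3, 4, 5, 6, 7, 8] = (8)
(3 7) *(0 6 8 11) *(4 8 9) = (0 6 9 4 8 11)(3 7) = [6, 1, 2, 7, 8, 5, 9, 3, 11, 4, 10, 0]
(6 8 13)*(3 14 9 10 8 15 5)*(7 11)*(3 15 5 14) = (5 15 14 9 10 8 13 6)(7 11) = [0, 1, 2, 3, 4, 15, 5, 11, 13, 10, 8, 7, 12, 6, 9, 14]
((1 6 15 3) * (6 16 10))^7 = (1 16 10 6 15 3) = [0, 16, 2, 1, 4, 5, 15, 7, 8, 9, 6, 11, 12, 13, 14, 3, 10]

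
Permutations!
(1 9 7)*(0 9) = [9, 0, 2, 3, 4, 5, 6, 1, 8, 7] = (0 9 7 1)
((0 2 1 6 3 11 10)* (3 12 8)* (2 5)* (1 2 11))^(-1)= (0 10 11 5)(1 3 8 12 6)= [10, 3, 2, 8, 4, 0, 1, 7, 12, 9, 11, 5, 6]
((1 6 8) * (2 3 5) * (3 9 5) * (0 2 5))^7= (0 2 9)(1 6 8)= [2, 6, 9, 3, 4, 5, 8, 7, 1, 0]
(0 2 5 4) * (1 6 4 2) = (0 1 6 4)(2 5) = [1, 6, 5, 3, 0, 2, 4]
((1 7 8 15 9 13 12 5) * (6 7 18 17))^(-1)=[0, 5, 2, 3, 4, 12, 17, 6, 7, 15, 10, 11, 13, 9, 14, 8, 16, 18, 1]=(1 5 12 13 9 15 8 7 6 17 18)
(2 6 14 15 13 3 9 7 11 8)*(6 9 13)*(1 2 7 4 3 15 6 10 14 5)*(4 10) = (1 2 9 10 14 6 5)(3 13 15 4)(7 11 8) = [0, 2, 9, 13, 3, 1, 5, 11, 7, 10, 14, 8, 12, 15, 6, 4]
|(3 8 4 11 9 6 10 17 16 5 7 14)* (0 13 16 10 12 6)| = 22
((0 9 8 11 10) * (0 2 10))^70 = (0 8)(9 11) = [8, 1, 2, 3, 4, 5, 6, 7, 0, 11, 10, 9]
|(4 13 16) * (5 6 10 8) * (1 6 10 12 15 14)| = |(1 6 12 15 14)(4 13 16)(5 10 8)| = 15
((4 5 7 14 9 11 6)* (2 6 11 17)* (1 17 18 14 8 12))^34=[0, 8, 1, 3, 2, 6, 17, 4, 5, 18, 10, 11, 7, 13, 9, 15, 16, 12, 14]=(1 8 5 6 17 12 7 4 2)(9 18 14)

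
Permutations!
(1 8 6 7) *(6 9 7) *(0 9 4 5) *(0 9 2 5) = [2, 8, 5, 3, 0, 9, 6, 1, 4, 7] = (0 2 5 9 7 1 8 4)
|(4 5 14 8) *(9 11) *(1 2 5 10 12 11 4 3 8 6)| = 10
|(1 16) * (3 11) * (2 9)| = |(1 16)(2 9)(3 11)| = 2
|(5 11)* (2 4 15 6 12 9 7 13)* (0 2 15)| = |(0 2 4)(5 11)(6 12 9 7 13 15)| = 6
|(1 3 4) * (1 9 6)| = 5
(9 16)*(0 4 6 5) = (0 4 6 5)(9 16) = [4, 1, 2, 3, 6, 0, 5, 7, 8, 16, 10, 11, 12, 13, 14, 15, 9]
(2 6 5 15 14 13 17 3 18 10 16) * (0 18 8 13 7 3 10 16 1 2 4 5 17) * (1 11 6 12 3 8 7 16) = (0 18 1 2 12 3 7 8 13)(4 5 15 14 16)(6 17 10 11) = [18, 2, 12, 7, 5, 15, 17, 8, 13, 9, 11, 6, 3, 0, 16, 14, 4, 10, 1]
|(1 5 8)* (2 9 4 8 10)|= 7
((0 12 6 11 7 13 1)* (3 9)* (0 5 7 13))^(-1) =(0 7 5 1 13 11 6 12)(3 9) =[7, 13, 2, 9, 4, 1, 12, 5, 8, 3, 10, 6, 0, 11]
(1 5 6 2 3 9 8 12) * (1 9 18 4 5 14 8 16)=(1 14 8 12 9 16)(2 3 18 4 5 6)=[0, 14, 3, 18, 5, 6, 2, 7, 12, 16, 10, 11, 9, 13, 8, 15, 1, 17, 4]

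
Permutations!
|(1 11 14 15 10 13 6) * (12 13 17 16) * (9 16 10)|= |(1 11 14 15 9 16 12 13 6)(10 17)|= 18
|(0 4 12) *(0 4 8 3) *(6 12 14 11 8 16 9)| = 10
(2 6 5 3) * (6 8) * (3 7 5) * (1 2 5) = (1 2 8 6 3 5 7) = [0, 2, 8, 5, 4, 7, 3, 1, 6]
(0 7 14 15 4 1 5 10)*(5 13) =(0 7 14 15 4 1 13 5 10) =[7, 13, 2, 3, 1, 10, 6, 14, 8, 9, 0, 11, 12, 5, 15, 4]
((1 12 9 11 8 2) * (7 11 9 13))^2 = (1 13 11 2 12 7 8) = [0, 13, 12, 3, 4, 5, 6, 8, 1, 9, 10, 2, 7, 11]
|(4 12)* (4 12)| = 1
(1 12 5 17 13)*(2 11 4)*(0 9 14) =(0 9 14)(1 12 5 17 13)(2 11 4) =[9, 12, 11, 3, 2, 17, 6, 7, 8, 14, 10, 4, 5, 1, 0, 15, 16, 13]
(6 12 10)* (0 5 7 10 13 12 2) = (0 5 7 10 6 2)(12 13) = [5, 1, 0, 3, 4, 7, 2, 10, 8, 9, 6, 11, 13, 12]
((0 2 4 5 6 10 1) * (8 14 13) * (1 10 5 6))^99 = [6, 4, 5, 3, 1, 2, 0, 7, 8, 9, 10, 11, 12, 13, 14] = (14)(0 6)(1 4)(2 5)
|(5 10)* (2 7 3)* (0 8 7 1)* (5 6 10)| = |(0 8 7 3 2 1)(6 10)| = 6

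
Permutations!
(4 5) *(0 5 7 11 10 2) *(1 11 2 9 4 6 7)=(0 5 6 7 2)(1 11 10 9 4)=[5, 11, 0, 3, 1, 6, 7, 2, 8, 4, 9, 10]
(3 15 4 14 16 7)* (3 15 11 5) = (3 11 5)(4 14 16 7 15) = [0, 1, 2, 11, 14, 3, 6, 15, 8, 9, 10, 5, 12, 13, 16, 4, 7]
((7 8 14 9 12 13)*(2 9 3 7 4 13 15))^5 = [0, 1, 9, 7, 13, 5, 6, 8, 14, 12, 10, 11, 15, 4, 3, 2] = (2 9 12 15)(3 7 8 14)(4 13)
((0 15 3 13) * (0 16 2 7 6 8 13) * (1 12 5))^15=(2 8)(6 16)(7 13)=[0, 1, 8, 3, 4, 5, 16, 13, 2, 9, 10, 11, 12, 7, 14, 15, 6]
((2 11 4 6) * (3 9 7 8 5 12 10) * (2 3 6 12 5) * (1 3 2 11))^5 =(1 11 2 8 6 7 10 9 12 3 4) =[0, 11, 8, 4, 1, 5, 7, 10, 6, 12, 9, 2, 3]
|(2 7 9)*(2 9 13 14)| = 4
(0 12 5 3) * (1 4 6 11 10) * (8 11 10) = (0 12 5 3)(1 4 6 10)(8 11) = [12, 4, 2, 0, 6, 3, 10, 7, 11, 9, 1, 8, 5]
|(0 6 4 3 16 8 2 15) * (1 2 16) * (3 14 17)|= |(0 6 4 14 17 3 1 2 15)(8 16)|= 18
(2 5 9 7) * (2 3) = [0, 1, 5, 2, 4, 9, 6, 3, 8, 7] = (2 5 9 7 3)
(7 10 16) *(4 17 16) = (4 17 16 7 10) = [0, 1, 2, 3, 17, 5, 6, 10, 8, 9, 4, 11, 12, 13, 14, 15, 7, 16]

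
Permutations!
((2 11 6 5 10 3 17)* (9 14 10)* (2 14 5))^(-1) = (2 6 11)(3 10 14 17)(5 9) = [0, 1, 6, 10, 4, 9, 11, 7, 8, 5, 14, 2, 12, 13, 17, 15, 16, 3]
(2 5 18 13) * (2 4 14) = [0, 1, 5, 3, 14, 18, 6, 7, 8, 9, 10, 11, 12, 4, 2, 15, 16, 17, 13] = (2 5 18 13 4 14)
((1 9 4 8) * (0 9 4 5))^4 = (0 9 5)(1 4 8) = [9, 4, 2, 3, 8, 0, 6, 7, 1, 5]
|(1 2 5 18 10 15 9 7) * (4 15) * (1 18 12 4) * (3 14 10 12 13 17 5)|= 30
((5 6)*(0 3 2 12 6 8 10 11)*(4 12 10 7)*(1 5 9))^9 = (0 11 10 2 3)(1 5 8 7 4 12 6 9) = [11, 5, 3, 0, 12, 8, 9, 4, 7, 1, 2, 10, 6]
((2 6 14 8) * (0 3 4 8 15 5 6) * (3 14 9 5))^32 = (0 4 14 8 15 2 3)(5 9 6) = [4, 1, 3, 0, 14, 9, 5, 7, 15, 6, 10, 11, 12, 13, 8, 2]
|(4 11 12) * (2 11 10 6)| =|(2 11 12 4 10 6)| =6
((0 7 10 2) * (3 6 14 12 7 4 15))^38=(0 10 12 6 15)(2 7 14 3 4)=[10, 1, 7, 4, 2, 5, 15, 14, 8, 9, 12, 11, 6, 13, 3, 0]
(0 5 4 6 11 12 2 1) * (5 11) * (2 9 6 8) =[11, 0, 1, 3, 8, 4, 5, 7, 2, 6, 10, 12, 9] =(0 11 12 9 6 5 4 8 2 1)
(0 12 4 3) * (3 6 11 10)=(0 12 4 6 11 10 3)=[12, 1, 2, 0, 6, 5, 11, 7, 8, 9, 3, 10, 4]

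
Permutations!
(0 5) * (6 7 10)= (0 5)(6 7 10)= [5, 1, 2, 3, 4, 0, 7, 10, 8, 9, 6]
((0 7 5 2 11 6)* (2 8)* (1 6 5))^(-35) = (0 7 1 6)(2 11 5 8) = [7, 6, 11, 3, 4, 8, 0, 1, 2, 9, 10, 5]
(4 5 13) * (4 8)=(4 5 13 8)=[0, 1, 2, 3, 5, 13, 6, 7, 4, 9, 10, 11, 12, 8]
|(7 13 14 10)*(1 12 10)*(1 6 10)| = |(1 12)(6 10 7 13 14)| = 10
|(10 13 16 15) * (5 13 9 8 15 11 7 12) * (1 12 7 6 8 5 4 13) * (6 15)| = |(1 12 4 13 16 11 15 10 9 5)(6 8)| = 10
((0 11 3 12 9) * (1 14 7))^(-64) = (0 11 3 12 9)(1 7 14) = [11, 7, 2, 12, 4, 5, 6, 14, 8, 0, 10, 3, 9, 13, 1]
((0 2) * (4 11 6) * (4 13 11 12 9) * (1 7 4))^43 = (0 2)(1 12 7 9 4)(6 13 11) = [2, 12, 0, 3, 1, 5, 13, 9, 8, 4, 10, 6, 7, 11]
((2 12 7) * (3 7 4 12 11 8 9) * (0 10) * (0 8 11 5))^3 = (0 9 2 10 3 5 8 7)(4 12) = [9, 1, 10, 5, 12, 8, 6, 0, 7, 2, 3, 11, 4]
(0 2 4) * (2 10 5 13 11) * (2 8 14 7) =(0 10 5 13 11 8 14 7 2 4) =[10, 1, 4, 3, 0, 13, 6, 2, 14, 9, 5, 8, 12, 11, 7]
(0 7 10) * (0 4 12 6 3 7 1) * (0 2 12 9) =(0 1 2 12 6 3 7 10 4 9) =[1, 2, 12, 7, 9, 5, 3, 10, 8, 0, 4, 11, 6]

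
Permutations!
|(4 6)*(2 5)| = 2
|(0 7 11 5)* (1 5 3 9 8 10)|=|(0 7 11 3 9 8 10 1 5)|=9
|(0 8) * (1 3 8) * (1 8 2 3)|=|(0 8)(2 3)|=2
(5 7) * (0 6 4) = (0 6 4)(5 7) = [6, 1, 2, 3, 0, 7, 4, 5]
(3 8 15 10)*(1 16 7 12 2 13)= (1 16 7 12 2 13)(3 8 15 10)= [0, 16, 13, 8, 4, 5, 6, 12, 15, 9, 3, 11, 2, 1, 14, 10, 7]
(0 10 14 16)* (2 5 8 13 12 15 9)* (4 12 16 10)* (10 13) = (0 4 12 15 9 2 5 8 10 14 13 16) = [4, 1, 5, 3, 12, 8, 6, 7, 10, 2, 14, 11, 15, 16, 13, 9, 0]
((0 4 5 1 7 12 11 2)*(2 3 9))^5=(0 12)(1 9)(2 7)(3 5)(4 11)=[12, 9, 7, 5, 11, 3, 6, 2, 8, 1, 10, 4, 0]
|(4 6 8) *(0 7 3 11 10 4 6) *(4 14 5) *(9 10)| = 18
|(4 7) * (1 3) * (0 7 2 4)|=2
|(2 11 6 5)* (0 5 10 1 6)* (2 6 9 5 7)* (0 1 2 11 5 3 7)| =|(1 9 3 7 11)(2 5 6 10)| =20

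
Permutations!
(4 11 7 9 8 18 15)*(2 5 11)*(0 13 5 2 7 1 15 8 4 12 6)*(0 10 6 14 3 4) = (0 13 5 11 1 15 12 14 3 4 7 9)(6 10)(8 18) = [13, 15, 2, 4, 7, 11, 10, 9, 18, 0, 6, 1, 14, 5, 3, 12, 16, 17, 8]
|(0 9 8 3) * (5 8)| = 5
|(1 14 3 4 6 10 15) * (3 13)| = 8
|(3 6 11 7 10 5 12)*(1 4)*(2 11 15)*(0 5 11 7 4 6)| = |(0 5 12 3)(1 6 15 2 7 10 11 4)| = 8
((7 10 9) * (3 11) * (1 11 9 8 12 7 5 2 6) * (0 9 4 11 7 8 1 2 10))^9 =(0 10)(1 9)(2 6)(5 7)(8 12) =[10, 9, 6, 3, 4, 7, 2, 5, 12, 1, 0, 11, 8]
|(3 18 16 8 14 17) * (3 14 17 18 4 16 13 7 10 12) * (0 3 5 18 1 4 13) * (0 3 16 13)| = 14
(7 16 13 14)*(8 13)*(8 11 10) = (7 16 11 10 8 13 14) = [0, 1, 2, 3, 4, 5, 6, 16, 13, 9, 8, 10, 12, 14, 7, 15, 11]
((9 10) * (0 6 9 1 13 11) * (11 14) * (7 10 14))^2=(0 9 11 6 14)(1 7)(10 13)=[9, 7, 2, 3, 4, 5, 14, 1, 8, 11, 13, 6, 12, 10, 0]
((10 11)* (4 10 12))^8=(12)=[0, 1, 2, 3, 4, 5, 6, 7, 8, 9, 10, 11, 12]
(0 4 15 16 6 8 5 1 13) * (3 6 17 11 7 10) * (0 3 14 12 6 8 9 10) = (0 4 15 16 17 11 7)(1 13 3 8 5)(6 9 10 14 12) = [4, 13, 2, 8, 15, 1, 9, 0, 5, 10, 14, 7, 6, 3, 12, 16, 17, 11]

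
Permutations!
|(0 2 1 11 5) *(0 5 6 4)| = 6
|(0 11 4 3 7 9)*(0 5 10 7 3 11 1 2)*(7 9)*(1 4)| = |(0 4 11 1 2)(5 10 9)| = 15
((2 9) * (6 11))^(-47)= (2 9)(6 11)= [0, 1, 9, 3, 4, 5, 11, 7, 8, 2, 10, 6]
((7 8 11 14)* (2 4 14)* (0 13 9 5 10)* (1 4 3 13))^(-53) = (0 10 5 9 13 3 2 11 8 7 14 4 1) = [10, 0, 11, 2, 1, 9, 6, 14, 7, 13, 5, 8, 12, 3, 4]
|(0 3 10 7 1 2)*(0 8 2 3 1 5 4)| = 14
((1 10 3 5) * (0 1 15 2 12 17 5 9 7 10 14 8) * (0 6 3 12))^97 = (0 2 15 5 17 12 10 7 9 3 6 8 14 1) = [2, 0, 15, 6, 4, 17, 8, 9, 14, 3, 7, 11, 10, 13, 1, 5, 16, 12]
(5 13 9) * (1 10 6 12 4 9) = (1 10 6 12 4 9 5 13) = [0, 10, 2, 3, 9, 13, 12, 7, 8, 5, 6, 11, 4, 1]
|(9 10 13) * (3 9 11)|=5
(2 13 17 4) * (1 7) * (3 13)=[0, 7, 3, 13, 2, 5, 6, 1, 8, 9, 10, 11, 12, 17, 14, 15, 16, 4]=(1 7)(2 3 13 17 4)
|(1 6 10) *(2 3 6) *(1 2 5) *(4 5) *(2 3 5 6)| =7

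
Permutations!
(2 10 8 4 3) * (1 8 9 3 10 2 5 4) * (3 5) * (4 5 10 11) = [0, 8, 2, 3, 11, 5, 6, 7, 1, 10, 9, 4] = (1 8)(4 11)(9 10)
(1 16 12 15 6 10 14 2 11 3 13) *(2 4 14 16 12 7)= (1 12 15 6 10 16 7 2 11 3 13)(4 14)= [0, 12, 11, 13, 14, 5, 10, 2, 8, 9, 16, 3, 15, 1, 4, 6, 7]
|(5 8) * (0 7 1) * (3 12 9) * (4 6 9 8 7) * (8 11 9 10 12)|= 12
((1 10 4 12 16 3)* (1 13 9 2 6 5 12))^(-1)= (1 4 10)(2 9 13 3 16 12 5 6)= [0, 4, 9, 16, 10, 6, 2, 7, 8, 13, 1, 11, 5, 3, 14, 15, 12]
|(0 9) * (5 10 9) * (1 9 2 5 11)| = |(0 11 1 9)(2 5 10)| = 12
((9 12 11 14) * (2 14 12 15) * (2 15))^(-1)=(15)(2 9 14)(11 12)=[0, 1, 9, 3, 4, 5, 6, 7, 8, 14, 10, 12, 11, 13, 2, 15]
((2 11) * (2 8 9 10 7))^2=[0, 1, 8, 3, 4, 5, 6, 11, 10, 7, 2, 9]=(2 8 10)(7 11 9)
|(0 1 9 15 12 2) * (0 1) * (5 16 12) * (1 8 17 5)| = |(1 9 15)(2 8 17 5 16 12)| = 6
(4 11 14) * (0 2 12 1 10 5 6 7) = (0 2 12 1 10 5 6 7)(4 11 14) = [2, 10, 12, 3, 11, 6, 7, 0, 8, 9, 5, 14, 1, 13, 4]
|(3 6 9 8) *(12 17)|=|(3 6 9 8)(12 17)|=4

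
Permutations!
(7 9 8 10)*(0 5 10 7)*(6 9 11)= (0 5 10)(6 9 8 7 11)= [5, 1, 2, 3, 4, 10, 9, 11, 7, 8, 0, 6]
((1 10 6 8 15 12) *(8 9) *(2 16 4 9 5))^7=(1 9 5 12 4 6 15 16 10 8 2)=[0, 9, 1, 3, 6, 12, 15, 7, 2, 5, 8, 11, 4, 13, 14, 16, 10]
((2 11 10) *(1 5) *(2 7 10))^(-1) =(1 5)(2 11)(7 10) =[0, 5, 11, 3, 4, 1, 6, 10, 8, 9, 7, 2]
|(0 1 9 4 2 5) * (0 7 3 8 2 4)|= 15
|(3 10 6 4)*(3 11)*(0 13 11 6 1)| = 6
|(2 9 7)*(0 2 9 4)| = 6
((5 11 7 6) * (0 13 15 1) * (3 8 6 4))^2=(0 15)(1 13)(3 6 11 4 8 5 7)=[15, 13, 2, 6, 8, 7, 11, 3, 5, 9, 10, 4, 12, 1, 14, 0]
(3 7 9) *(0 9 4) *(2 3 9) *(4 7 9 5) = [2, 1, 3, 9, 0, 4, 6, 7, 8, 5] = (0 2 3 9 5 4)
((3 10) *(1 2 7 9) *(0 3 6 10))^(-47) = (0 3)(1 2 7 9)(6 10) = [3, 2, 7, 0, 4, 5, 10, 9, 8, 1, 6]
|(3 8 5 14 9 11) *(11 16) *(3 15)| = 8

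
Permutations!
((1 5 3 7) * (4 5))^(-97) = [0, 3, 2, 4, 7, 1, 6, 5] = (1 3 4 7 5)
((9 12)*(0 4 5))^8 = [5, 1, 2, 3, 0, 4, 6, 7, 8, 9, 10, 11, 12] = (12)(0 5 4)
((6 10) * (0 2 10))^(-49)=(0 6 10 2)=[6, 1, 0, 3, 4, 5, 10, 7, 8, 9, 2]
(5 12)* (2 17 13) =(2 17 13)(5 12) =[0, 1, 17, 3, 4, 12, 6, 7, 8, 9, 10, 11, 5, 2, 14, 15, 16, 13]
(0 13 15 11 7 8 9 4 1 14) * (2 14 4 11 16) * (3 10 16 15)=(0 13 3 10 16 2 14)(1 4)(7 8 9 11)=[13, 4, 14, 10, 1, 5, 6, 8, 9, 11, 16, 7, 12, 3, 0, 15, 2]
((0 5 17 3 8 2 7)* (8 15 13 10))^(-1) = (0 7 2 8 10 13 15 3 17 5) = [7, 1, 8, 17, 4, 0, 6, 2, 10, 9, 13, 11, 12, 15, 14, 3, 16, 5]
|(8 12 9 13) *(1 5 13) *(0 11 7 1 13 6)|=12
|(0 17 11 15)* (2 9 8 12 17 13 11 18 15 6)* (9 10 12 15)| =|(0 13 11 6 2 10 12 17 18 9 8 15)| =12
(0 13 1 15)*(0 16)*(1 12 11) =(0 13 12 11 1 15 16) =[13, 15, 2, 3, 4, 5, 6, 7, 8, 9, 10, 1, 11, 12, 14, 16, 0]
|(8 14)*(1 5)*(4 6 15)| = 6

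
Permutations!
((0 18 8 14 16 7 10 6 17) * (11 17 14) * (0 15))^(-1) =[15, 1, 2, 3, 4, 5, 10, 16, 18, 9, 7, 8, 12, 13, 6, 17, 14, 11, 0] =(0 15 17 11 8 18)(6 10 7 16 14)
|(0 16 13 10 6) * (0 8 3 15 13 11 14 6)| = |(0 16 11 14 6 8 3 15 13 10)| = 10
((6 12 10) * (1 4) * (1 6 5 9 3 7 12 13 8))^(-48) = (1 6 8 4 13) = [0, 6, 2, 3, 13, 5, 8, 7, 4, 9, 10, 11, 12, 1]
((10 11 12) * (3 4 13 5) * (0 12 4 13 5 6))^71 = [6, 1, 2, 5, 11, 4, 13, 7, 8, 9, 12, 10, 0, 3] = (0 6 13 3 5 4 11 10 12)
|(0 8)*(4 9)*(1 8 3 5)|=10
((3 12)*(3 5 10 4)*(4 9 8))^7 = [0, 1, 2, 3, 4, 5, 6, 7, 8, 9, 10, 11, 12] = (12)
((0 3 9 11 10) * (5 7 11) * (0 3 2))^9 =(0 2)(3 7)(5 10)(9 11) =[2, 1, 0, 7, 4, 10, 6, 3, 8, 11, 5, 9]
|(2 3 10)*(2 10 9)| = |(10)(2 3 9)| = 3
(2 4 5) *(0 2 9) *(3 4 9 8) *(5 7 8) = [2, 1, 9, 4, 7, 5, 6, 8, 3, 0] = (0 2 9)(3 4 7 8)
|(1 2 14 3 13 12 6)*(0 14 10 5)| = |(0 14 3 13 12 6 1 2 10 5)| = 10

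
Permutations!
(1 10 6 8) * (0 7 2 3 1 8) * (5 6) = (0 7 2 3 1 10 5 6) = [7, 10, 3, 1, 4, 6, 0, 2, 8, 9, 5]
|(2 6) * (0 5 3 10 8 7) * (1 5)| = |(0 1 5 3 10 8 7)(2 6)| = 14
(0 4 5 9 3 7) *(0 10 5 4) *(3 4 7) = (4 7 10 5 9) = [0, 1, 2, 3, 7, 9, 6, 10, 8, 4, 5]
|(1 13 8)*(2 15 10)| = |(1 13 8)(2 15 10)| = 3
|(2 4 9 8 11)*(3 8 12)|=7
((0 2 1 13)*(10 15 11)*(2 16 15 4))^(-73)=(0 13 1 2 4 10 11 15 16)=[13, 2, 4, 3, 10, 5, 6, 7, 8, 9, 11, 15, 12, 1, 14, 16, 0]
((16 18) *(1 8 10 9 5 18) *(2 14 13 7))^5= (1 18 9 8 16 5 10)(2 14 13 7)= [0, 18, 14, 3, 4, 10, 6, 2, 16, 8, 1, 11, 12, 7, 13, 15, 5, 17, 9]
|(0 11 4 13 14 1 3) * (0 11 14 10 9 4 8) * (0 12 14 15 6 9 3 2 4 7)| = |(0 15 6 9 7)(1 2 4 13 10 3 11 8 12 14)| = 10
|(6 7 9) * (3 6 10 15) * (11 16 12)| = 6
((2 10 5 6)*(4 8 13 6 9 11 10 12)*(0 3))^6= [0, 1, 2, 3, 4, 11, 6, 7, 8, 10, 9, 5, 12, 13]= (13)(5 11)(9 10)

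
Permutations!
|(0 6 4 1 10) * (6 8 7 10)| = |(0 8 7 10)(1 6 4)| = 12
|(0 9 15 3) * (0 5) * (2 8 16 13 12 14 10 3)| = |(0 9 15 2 8 16 13 12 14 10 3 5)| = 12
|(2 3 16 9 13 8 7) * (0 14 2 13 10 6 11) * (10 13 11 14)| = 12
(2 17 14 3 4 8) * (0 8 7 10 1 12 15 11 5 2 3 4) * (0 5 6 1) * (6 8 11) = (0 11 8 3 5 2 17 14 4 7 10)(1 12 15 6) = [11, 12, 17, 5, 7, 2, 1, 10, 3, 9, 0, 8, 15, 13, 4, 6, 16, 14]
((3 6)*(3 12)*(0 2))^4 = [0, 1, 2, 6, 4, 5, 12, 7, 8, 9, 10, 11, 3] = (3 6 12)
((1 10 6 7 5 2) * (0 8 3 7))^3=(0 7 1)(2 6 3)(5 10 8)=[7, 0, 6, 2, 4, 10, 3, 1, 5, 9, 8]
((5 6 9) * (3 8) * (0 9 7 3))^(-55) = [9, 1, 2, 8, 4, 6, 7, 3, 0, 5] = (0 9 5 6 7 3 8)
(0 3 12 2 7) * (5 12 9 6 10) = (0 3 9 6 10 5 12 2 7) = [3, 1, 7, 9, 4, 12, 10, 0, 8, 6, 5, 11, 2]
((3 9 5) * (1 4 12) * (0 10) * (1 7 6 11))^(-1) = (0 10)(1 11 6 7 12 4)(3 5 9) = [10, 11, 2, 5, 1, 9, 7, 12, 8, 3, 0, 6, 4]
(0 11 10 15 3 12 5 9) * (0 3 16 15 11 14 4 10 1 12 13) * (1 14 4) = [4, 12, 2, 13, 10, 9, 6, 7, 8, 3, 11, 14, 5, 0, 1, 16, 15] = (0 4 10 11 14 1 12 5 9 3 13)(15 16)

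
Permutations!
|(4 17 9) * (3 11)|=|(3 11)(4 17 9)|=6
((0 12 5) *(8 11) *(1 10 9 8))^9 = (12)(1 11 8 9 10) = [0, 11, 2, 3, 4, 5, 6, 7, 9, 10, 1, 8, 12]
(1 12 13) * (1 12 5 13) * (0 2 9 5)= (0 2 9 5 13 12 1)= [2, 0, 9, 3, 4, 13, 6, 7, 8, 5, 10, 11, 1, 12]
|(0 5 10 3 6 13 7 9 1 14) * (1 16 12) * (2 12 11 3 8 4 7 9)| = 30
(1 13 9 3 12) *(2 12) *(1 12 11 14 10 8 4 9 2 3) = [0, 13, 11, 3, 9, 5, 6, 7, 4, 1, 8, 14, 12, 2, 10] = (1 13 2 11 14 10 8 4 9)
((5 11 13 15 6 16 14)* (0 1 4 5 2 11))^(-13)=[5, 0, 11, 3, 1, 4, 16, 7, 8, 9, 10, 13, 12, 15, 2, 6, 14]=(0 5 4 1)(2 11 13 15 6 16 14)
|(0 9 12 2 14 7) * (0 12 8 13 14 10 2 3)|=|(0 9 8 13 14 7 12 3)(2 10)|=8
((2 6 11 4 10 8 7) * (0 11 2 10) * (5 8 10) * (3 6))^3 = [0, 1, 2, 3, 4, 5, 6, 7, 8, 9, 10, 11] = (11)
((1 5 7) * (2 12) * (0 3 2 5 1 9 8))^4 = [5, 1, 9, 7, 4, 0, 6, 3, 12, 2, 10, 11, 8] = (0 5)(2 9)(3 7)(8 12)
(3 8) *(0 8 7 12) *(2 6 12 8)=(0 2 6 12)(3 7 8)=[2, 1, 6, 7, 4, 5, 12, 8, 3, 9, 10, 11, 0]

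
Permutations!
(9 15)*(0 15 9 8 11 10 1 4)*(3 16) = (0 15 8 11 10 1 4)(3 16) = [15, 4, 2, 16, 0, 5, 6, 7, 11, 9, 1, 10, 12, 13, 14, 8, 3]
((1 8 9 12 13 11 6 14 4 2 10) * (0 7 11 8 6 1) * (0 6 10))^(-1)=[2, 11, 4, 3, 14, 5, 10, 0, 13, 8, 1, 7, 9, 12, 6]=(0 2 4 14 6 10 1 11 7)(8 13 12 9)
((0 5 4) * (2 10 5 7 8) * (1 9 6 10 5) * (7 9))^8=(0 5 8 1 6)(2 7 10 9 4)=[5, 6, 7, 3, 2, 8, 0, 10, 1, 4, 9]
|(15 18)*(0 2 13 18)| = |(0 2 13 18 15)| = 5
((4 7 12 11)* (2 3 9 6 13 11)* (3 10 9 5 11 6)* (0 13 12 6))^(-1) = (0 13)(2 12 6 7 4 11 5 3 9 10) = [13, 1, 12, 9, 11, 3, 7, 4, 8, 10, 2, 5, 6, 0]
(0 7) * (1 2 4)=(0 7)(1 2 4)=[7, 2, 4, 3, 1, 5, 6, 0]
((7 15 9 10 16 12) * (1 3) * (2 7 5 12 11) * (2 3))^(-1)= (1 3 11 16 10 9 15 7 2)(5 12)= [0, 3, 1, 11, 4, 12, 6, 2, 8, 15, 9, 16, 5, 13, 14, 7, 10]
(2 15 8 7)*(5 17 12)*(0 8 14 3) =[8, 1, 15, 0, 4, 17, 6, 2, 7, 9, 10, 11, 5, 13, 3, 14, 16, 12] =(0 8 7 2 15 14 3)(5 17 12)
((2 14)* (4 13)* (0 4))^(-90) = (14) = [0, 1, 2, 3, 4, 5, 6, 7, 8, 9, 10, 11, 12, 13, 14]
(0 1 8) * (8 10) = (0 1 10 8) = [1, 10, 2, 3, 4, 5, 6, 7, 0, 9, 8]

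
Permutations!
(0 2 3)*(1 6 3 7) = [2, 6, 7, 0, 4, 5, 3, 1] = (0 2 7 1 6 3)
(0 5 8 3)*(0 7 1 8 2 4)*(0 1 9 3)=(0 5 2 4 1 8)(3 7 9)=[5, 8, 4, 7, 1, 2, 6, 9, 0, 3]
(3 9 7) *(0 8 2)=(0 8 2)(3 9 7)=[8, 1, 0, 9, 4, 5, 6, 3, 2, 7]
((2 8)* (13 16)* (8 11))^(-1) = [0, 1, 8, 3, 4, 5, 6, 7, 11, 9, 10, 2, 12, 16, 14, 15, 13] = (2 8 11)(13 16)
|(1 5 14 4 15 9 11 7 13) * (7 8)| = 10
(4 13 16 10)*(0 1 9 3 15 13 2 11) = (0 1 9 3 15 13 16 10 4 2 11) = [1, 9, 11, 15, 2, 5, 6, 7, 8, 3, 4, 0, 12, 16, 14, 13, 10]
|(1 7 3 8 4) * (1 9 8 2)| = 12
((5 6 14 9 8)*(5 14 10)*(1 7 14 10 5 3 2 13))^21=(1 9 3)(2 7 8)(5 6)(10 13 14)=[0, 9, 7, 1, 4, 6, 5, 8, 2, 3, 13, 11, 12, 14, 10]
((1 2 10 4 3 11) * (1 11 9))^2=(11)(1 10 3)(2 4 9)=[0, 10, 4, 1, 9, 5, 6, 7, 8, 2, 3, 11]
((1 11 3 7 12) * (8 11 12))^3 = (1 12)(3 11 8 7) = [0, 12, 2, 11, 4, 5, 6, 3, 7, 9, 10, 8, 1]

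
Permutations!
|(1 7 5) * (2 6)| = |(1 7 5)(2 6)| = 6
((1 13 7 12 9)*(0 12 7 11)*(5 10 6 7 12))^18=(0 13 9 7 10)(1 12 6 5 11)=[13, 12, 2, 3, 4, 11, 5, 10, 8, 7, 0, 1, 6, 9]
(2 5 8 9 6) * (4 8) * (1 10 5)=[0, 10, 1, 3, 8, 4, 2, 7, 9, 6, 5]=(1 10 5 4 8 9 6 2)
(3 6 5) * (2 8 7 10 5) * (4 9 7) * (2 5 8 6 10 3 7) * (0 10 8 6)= (0 10 6 5 7 3 8 4 9 2)= [10, 1, 0, 8, 9, 7, 5, 3, 4, 2, 6]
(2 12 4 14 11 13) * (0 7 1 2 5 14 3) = (0 7 1 2 12 4 3)(5 14 11 13) = [7, 2, 12, 0, 3, 14, 6, 1, 8, 9, 10, 13, 4, 5, 11]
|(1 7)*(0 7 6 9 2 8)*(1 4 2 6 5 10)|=|(0 7 4 2 8)(1 5 10)(6 9)|=30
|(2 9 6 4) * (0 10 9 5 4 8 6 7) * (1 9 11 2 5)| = 14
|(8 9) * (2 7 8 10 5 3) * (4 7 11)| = |(2 11 4 7 8 9 10 5 3)| = 9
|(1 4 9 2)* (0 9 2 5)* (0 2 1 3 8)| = |(0 9 5 2 3 8)(1 4)| = 6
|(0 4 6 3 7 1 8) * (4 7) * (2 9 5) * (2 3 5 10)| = |(0 7 1 8)(2 9 10)(3 4 6 5)| = 12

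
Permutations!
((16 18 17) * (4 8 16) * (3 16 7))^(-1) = (3 7 8 4 17 18 16) = [0, 1, 2, 7, 17, 5, 6, 8, 4, 9, 10, 11, 12, 13, 14, 15, 3, 18, 16]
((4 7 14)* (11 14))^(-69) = (4 14 11 7) = [0, 1, 2, 3, 14, 5, 6, 4, 8, 9, 10, 7, 12, 13, 11]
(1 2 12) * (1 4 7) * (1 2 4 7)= (1 4)(2 12 7)= [0, 4, 12, 3, 1, 5, 6, 2, 8, 9, 10, 11, 7]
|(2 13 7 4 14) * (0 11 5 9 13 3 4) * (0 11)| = 20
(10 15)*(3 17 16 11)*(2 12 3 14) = [0, 1, 12, 17, 4, 5, 6, 7, 8, 9, 15, 14, 3, 13, 2, 10, 11, 16] = (2 12 3 17 16 11 14)(10 15)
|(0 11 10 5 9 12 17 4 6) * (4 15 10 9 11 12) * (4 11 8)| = 18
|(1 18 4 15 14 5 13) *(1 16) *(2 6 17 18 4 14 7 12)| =|(1 4 15 7 12 2 6 17 18 14 5 13 16)| =13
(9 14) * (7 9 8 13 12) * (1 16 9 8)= (1 16 9 14)(7 8 13 12)= [0, 16, 2, 3, 4, 5, 6, 8, 13, 14, 10, 11, 7, 12, 1, 15, 9]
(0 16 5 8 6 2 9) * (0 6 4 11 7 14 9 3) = (0 16 5 8 4 11 7 14 9 6 2 3) = [16, 1, 3, 0, 11, 8, 2, 14, 4, 6, 10, 7, 12, 13, 9, 15, 5]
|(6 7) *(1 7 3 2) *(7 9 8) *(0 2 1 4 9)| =9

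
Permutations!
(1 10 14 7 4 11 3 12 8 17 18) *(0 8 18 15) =(0 8 17 15)(1 10 14 7 4 11 3 12 18) =[8, 10, 2, 12, 11, 5, 6, 4, 17, 9, 14, 3, 18, 13, 7, 0, 16, 15, 1]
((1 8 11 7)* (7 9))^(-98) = [0, 11, 2, 3, 4, 5, 6, 8, 9, 1, 10, 7] = (1 11 7 8 9)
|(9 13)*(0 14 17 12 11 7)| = 6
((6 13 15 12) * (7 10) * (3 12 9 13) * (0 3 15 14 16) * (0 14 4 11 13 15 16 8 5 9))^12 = (0 12 16 8 9)(3 6 14 5 15) = [12, 1, 2, 6, 4, 15, 14, 7, 9, 0, 10, 11, 16, 13, 5, 3, 8]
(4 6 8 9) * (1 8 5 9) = (1 8)(4 6 5 9) = [0, 8, 2, 3, 6, 9, 5, 7, 1, 4]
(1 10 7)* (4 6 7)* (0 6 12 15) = (0 6 7 1 10 4 12 15) = [6, 10, 2, 3, 12, 5, 7, 1, 8, 9, 4, 11, 15, 13, 14, 0]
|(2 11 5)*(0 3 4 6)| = 12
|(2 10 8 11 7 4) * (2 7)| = |(2 10 8 11)(4 7)| = 4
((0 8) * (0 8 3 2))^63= (8)= [0, 1, 2, 3, 4, 5, 6, 7, 8]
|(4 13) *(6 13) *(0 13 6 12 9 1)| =6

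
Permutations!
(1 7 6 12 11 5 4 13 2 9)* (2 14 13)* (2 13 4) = (1 7 6 12 11 5 2 9)(4 13 14) = [0, 7, 9, 3, 13, 2, 12, 6, 8, 1, 10, 5, 11, 14, 4]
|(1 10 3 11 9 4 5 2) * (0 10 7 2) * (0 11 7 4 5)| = 21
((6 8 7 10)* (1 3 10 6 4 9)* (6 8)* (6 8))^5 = (10)(6 7 8) = [0, 1, 2, 3, 4, 5, 7, 8, 6, 9, 10]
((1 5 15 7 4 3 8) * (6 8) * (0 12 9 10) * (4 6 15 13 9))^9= [5, 15, 2, 10, 9, 7, 4, 12, 3, 8, 1, 11, 13, 6, 14, 0]= (0 5 7 12 13 6 4 9 8 3 10 1 15)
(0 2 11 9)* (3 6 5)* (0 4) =(0 2 11 9 4)(3 6 5) =[2, 1, 11, 6, 0, 3, 5, 7, 8, 4, 10, 9]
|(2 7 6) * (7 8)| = |(2 8 7 6)| = 4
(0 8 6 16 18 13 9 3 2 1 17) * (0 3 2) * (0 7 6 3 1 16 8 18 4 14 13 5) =(0 18 5)(1 17)(2 16 4 14 13 9)(3 7 6 8) =[18, 17, 16, 7, 14, 0, 8, 6, 3, 2, 10, 11, 12, 9, 13, 15, 4, 1, 5]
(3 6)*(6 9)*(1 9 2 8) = (1 9 6 3 2 8) = [0, 9, 8, 2, 4, 5, 3, 7, 1, 6]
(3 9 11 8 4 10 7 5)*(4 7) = (3 9 11 8 7 5)(4 10) = [0, 1, 2, 9, 10, 3, 6, 5, 7, 11, 4, 8]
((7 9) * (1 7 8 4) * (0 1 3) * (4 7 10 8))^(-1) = (0 3 4 9 7 8 10 1) = [3, 0, 2, 4, 9, 5, 6, 8, 10, 7, 1]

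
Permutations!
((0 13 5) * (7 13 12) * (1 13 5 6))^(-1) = (0 5 7 12)(1 6 13) = [5, 6, 2, 3, 4, 7, 13, 12, 8, 9, 10, 11, 0, 1]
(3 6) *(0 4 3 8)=(0 4 3 6 8)=[4, 1, 2, 6, 3, 5, 8, 7, 0]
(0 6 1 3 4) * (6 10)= [10, 3, 2, 4, 0, 5, 1, 7, 8, 9, 6]= (0 10 6 1 3 4)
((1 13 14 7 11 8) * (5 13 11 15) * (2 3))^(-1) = [0, 8, 3, 2, 4, 15, 6, 14, 11, 9, 10, 1, 12, 5, 13, 7] = (1 8 11)(2 3)(5 15 7 14 13)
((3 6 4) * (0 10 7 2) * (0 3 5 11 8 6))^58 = [2, 1, 10, 7, 8, 6, 11, 0, 5, 9, 3, 4] = (0 2 10 3 7)(4 8 5 6 11)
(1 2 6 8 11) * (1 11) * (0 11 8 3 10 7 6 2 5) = (0 11 8 1 5)(3 10 7 6) = [11, 5, 2, 10, 4, 0, 3, 6, 1, 9, 7, 8]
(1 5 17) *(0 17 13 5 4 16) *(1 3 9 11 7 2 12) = (0 17 3 9 11 7 2 12 1 4 16)(5 13) = [17, 4, 12, 9, 16, 13, 6, 2, 8, 11, 10, 7, 1, 5, 14, 15, 0, 3]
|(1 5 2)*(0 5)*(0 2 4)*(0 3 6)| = 10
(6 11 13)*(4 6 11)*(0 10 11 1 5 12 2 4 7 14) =(0 10 11 13 1 5 12 2 4 6 7 14) =[10, 5, 4, 3, 6, 12, 7, 14, 8, 9, 11, 13, 2, 1, 0]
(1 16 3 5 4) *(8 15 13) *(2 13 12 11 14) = [0, 16, 13, 5, 1, 4, 6, 7, 15, 9, 10, 14, 11, 8, 2, 12, 3] = (1 16 3 5 4)(2 13 8 15 12 11 14)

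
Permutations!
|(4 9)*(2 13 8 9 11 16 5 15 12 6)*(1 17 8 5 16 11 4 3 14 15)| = 12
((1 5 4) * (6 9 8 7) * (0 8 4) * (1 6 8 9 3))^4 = (0 3 9 1 4 5 6) = [3, 4, 2, 9, 5, 6, 0, 7, 8, 1]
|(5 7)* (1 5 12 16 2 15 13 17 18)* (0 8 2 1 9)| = 40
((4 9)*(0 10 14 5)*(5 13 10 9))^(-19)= (0 9 4 5)(10 13 14)= [9, 1, 2, 3, 5, 0, 6, 7, 8, 4, 13, 11, 12, 14, 10]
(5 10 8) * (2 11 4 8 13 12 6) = (2 11 4 8 5 10 13 12 6) = [0, 1, 11, 3, 8, 10, 2, 7, 5, 9, 13, 4, 6, 12]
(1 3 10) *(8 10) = [0, 3, 2, 8, 4, 5, 6, 7, 10, 9, 1] = (1 3 8 10)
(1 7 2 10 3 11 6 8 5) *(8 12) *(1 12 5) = [0, 7, 10, 11, 4, 12, 5, 2, 1, 9, 3, 6, 8] = (1 7 2 10 3 11 6 5 12 8)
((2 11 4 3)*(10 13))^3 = (2 3 4 11)(10 13) = [0, 1, 3, 4, 11, 5, 6, 7, 8, 9, 13, 2, 12, 10]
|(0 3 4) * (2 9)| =6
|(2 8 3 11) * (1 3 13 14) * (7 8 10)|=9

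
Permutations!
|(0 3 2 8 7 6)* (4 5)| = |(0 3 2 8 7 6)(4 5)| = 6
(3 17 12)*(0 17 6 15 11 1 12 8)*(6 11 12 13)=(0 17 8)(1 13 6 15 12 3 11)=[17, 13, 2, 11, 4, 5, 15, 7, 0, 9, 10, 1, 3, 6, 14, 12, 16, 8]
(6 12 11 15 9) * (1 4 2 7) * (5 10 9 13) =(1 4 2 7)(5 10 9 6 12 11 15 13) =[0, 4, 7, 3, 2, 10, 12, 1, 8, 6, 9, 15, 11, 5, 14, 13]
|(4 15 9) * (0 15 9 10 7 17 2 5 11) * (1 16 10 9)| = |(0 15 9 4 1 16 10 7 17 2 5 11)| = 12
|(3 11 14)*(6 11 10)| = |(3 10 6 11 14)| = 5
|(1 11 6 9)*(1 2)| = |(1 11 6 9 2)| = 5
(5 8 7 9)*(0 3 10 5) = (0 3 10 5 8 7 9) = [3, 1, 2, 10, 4, 8, 6, 9, 7, 0, 5]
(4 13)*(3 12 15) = (3 12 15)(4 13) = [0, 1, 2, 12, 13, 5, 6, 7, 8, 9, 10, 11, 15, 4, 14, 3]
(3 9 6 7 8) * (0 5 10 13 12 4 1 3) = (0 5 10 13 12 4 1 3 9 6 7 8) = [5, 3, 2, 9, 1, 10, 7, 8, 0, 6, 13, 11, 4, 12]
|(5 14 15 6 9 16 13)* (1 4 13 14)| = 20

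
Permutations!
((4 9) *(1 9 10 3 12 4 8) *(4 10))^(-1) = [0, 8, 2, 10, 4, 5, 6, 7, 9, 1, 12, 11, 3] = (1 8 9)(3 10 12)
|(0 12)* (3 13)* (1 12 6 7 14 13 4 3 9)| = 8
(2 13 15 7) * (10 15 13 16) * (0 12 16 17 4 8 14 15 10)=(0 12 16)(2 17 4 8 14 15 7)=[12, 1, 17, 3, 8, 5, 6, 2, 14, 9, 10, 11, 16, 13, 15, 7, 0, 4]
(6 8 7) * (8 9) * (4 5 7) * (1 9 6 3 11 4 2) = (1 9 8 2)(3 11 4 5 7) = [0, 9, 1, 11, 5, 7, 6, 3, 2, 8, 10, 4]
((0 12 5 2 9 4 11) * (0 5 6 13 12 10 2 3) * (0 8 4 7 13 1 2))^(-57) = (0 10)(1 6 12 13 7 9 2)(3 11 8 5 4) = [10, 6, 1, 11, 3, 4, 12, 9, 5, 2, 0, 8, 13, 7]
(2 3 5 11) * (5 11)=(2 3 11)=[0, 1, 3, 11, 4, 5, 6, 7, 8, 9, 10, 2]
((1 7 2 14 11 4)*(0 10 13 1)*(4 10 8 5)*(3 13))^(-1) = (0 4 5 8)(1 13 3 10 11 14 2 7) = [4, 13, 7, 10, 5, 8, 6, 1, 0, 9, 11, 14, 12, 3, 2]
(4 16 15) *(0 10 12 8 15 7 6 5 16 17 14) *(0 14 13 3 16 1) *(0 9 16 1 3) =(0 10 12 8 15 4 17 13)(1 9 16 7 6 5 3) =[10, 9, 2, 1, 17, 3, 5, 6, 15, 16, 12, 11, 8, 0, 14, 4, 7, 13]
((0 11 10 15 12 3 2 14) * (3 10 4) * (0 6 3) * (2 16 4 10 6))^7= (0 16 6 15 11 4 3 12 10)(2 14)= [16, 1, 14, 12, 3, 5, 15, 7, 8, 9, 0, 4, 10, 13, 2, 11, 6]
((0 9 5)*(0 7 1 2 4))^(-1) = (0 4 2 1 7 5 9) = [4, 7, 1, 3, 2, 9, 6, 5, 8, 0]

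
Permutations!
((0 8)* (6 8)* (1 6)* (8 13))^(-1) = (0 8 13 6 1) = [8, 0, 2, 3, 4, 5, 1, 7, 13, 9, 10, 11, 12, 6]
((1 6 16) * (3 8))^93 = (16)(3 8) = [0, 1, 2, 8, 4, 5, 6, 7, 3, 9, 10, 11, 12, 13, 14, 15, 16]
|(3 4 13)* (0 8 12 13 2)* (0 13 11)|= |(0 8 12 11)(2 13 3 4)|= 4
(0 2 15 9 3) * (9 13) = (0 2 15 13 9 3) = [2, 1, 15, 0, 4, 5, 6, 7, 8, 3, 10, 11, 12, 9, 14, 13]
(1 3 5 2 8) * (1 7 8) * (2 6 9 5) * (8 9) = (1 3 2)(5 6 8 7 9) = [0, 3, 1, 2, 4, 6, 8, 9, 7, 5]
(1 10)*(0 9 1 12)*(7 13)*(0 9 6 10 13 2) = (0 6 10 12 9 1 13 7 2) = [6, 13, 0, 3, 4, 5, 10, 2, 8, 1, 12, 11, 9, 7]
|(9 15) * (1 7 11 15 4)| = |(1 7 11 15 9 4)| = 6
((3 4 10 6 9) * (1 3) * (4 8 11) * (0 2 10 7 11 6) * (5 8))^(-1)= (0 10 2)(1 9 6 8 5 3)(4 11 7)= [10, 9, 0, 1, 11, 3, 8, 4, 5, 6, 2, 7]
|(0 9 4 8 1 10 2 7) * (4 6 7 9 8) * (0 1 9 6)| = |(0 8 9)(1 10 2 6 7)| = 15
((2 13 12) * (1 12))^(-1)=(1 13 2 12)=[0, 13, 12, 3, 4, 5, 6, 7, 8, 9, 10, 11, 1, 2]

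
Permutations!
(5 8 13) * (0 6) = (0 6)(5 8 13) = [6, 1, 2, 3, 4, 8, 0, 7, 13, 9, 10, 11, 12, 5]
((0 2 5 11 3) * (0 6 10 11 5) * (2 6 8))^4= (0 3 6 8 10 2 11)= [3, 1, 11, 6, 4, 5, 8, 7, 10, 9, 2, 0]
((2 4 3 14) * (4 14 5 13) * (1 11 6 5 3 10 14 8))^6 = (1 10 6 2 13)(4 11 14 5 8) = [0, 10, 13, 3, 11, 8, 2, 7, 4, 9, 6, 14, 12, 1, 5]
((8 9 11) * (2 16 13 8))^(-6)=[0, 1, 2, 3, 4, 5, 6, 7, 8, 9, 10, 11, 12, 13, 14, 15, 16]=(16)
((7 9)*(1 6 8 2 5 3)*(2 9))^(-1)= (1 3 5 2 7 9 8 6)= [0, 3, 7, 5, 4, 2, 1, 9, 6, 8]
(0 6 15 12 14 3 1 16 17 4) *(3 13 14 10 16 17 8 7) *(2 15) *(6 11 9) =(0 11 9 6 2 15 12 10 16 8 7 3 1 17 4)(13 14) =[11, 17, 15, 1, 0, 5, 2, 3, 7, 6, 16, 9, 10, 14, 13, 12, 8, 4]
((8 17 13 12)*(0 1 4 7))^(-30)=(0 4)(1 7)(8 13)(12 17)=[4, 7, 2, 3, 0, 5, 6, 1, 13, 9, 10, 11, 17, 8, 14, 15, 16, 12]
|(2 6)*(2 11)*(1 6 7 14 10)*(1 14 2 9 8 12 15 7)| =18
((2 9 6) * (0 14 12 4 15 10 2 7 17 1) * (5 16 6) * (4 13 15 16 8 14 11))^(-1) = (0 1 17 7 6 16 4 11)(2 10 15 13 12 14 8 5 9) = [1, 17, 10, 3, 11, 9, 16, 6, 5, 2, 15, 0, 14, 12, 8, 13, 4, 7]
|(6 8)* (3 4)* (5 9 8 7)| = 10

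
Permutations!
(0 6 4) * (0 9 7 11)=(0 6 4 9 7 11)=[6, 1, 2, 3, 9, 5, 4, 11, 8, 7, 10, 0]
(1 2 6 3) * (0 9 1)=(0 9 1 2 6 3)=[9, 2, 6, 0, 4, 5, 3, 7, 8, 1]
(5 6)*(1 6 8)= (1 6 5 8)= [0, 6, 2, 3, 4, 8, 5, 7, 1]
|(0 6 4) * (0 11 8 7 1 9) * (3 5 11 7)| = |(0 6 4 7 1 9)(3 5 11 8)| = 12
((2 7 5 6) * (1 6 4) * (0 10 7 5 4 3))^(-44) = (0 10 7 4 1 6 2 5 3) = [10, 6, 5, 0, 1, 3, 2, 4, 8, 9, 7]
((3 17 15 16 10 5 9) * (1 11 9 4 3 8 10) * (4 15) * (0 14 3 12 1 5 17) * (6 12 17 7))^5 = [3, 7, 2, 14, 17, 16, 8, 9, 1, 12, 11, 6, 10, 13, 0, 5, 15, 4] = (0 3 14)(1 7 9 12 10 11 6 8)(4 17)(5 16 15)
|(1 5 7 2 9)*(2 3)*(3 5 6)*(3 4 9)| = |(1 6 4 9)(2 3)(5 7)| = 4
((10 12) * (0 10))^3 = (12) = [0, 1, 2, 3, 4, 5, 6, 7, 8, 9, 10, 11, 12]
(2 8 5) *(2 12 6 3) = [0, 1, 8, 2, 4, 12, 3, 7, 5, 9, 10, 11, 6] = (2 8 5 12 6 3)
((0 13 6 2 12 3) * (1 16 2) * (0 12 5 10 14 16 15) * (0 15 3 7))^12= (0 12 1 13 7 3 6)(2 10 16 5 14)= [12, 13, 10, 6, 4, 14, 0, 3, 8, 9, 16, 11, 1, 7, 2, 15, 5]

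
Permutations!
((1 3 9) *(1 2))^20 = (9) = [0, 1, 2, 3, 4, 5, 6, 7, 8, 9]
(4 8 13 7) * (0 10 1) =(0 10 1)(4 8 13 7) =[10, 0, 2, 3, 8, 5, 6, 4, 13, 9, 1, 11, 12, 7]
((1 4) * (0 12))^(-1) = (0 12)(1 4) = [12, 4, 2, 3, 1, 5, 6, 7, 8, 9, 10, 11, 0]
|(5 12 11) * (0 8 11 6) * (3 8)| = |(0 3 8 11 5 12 6)| = 7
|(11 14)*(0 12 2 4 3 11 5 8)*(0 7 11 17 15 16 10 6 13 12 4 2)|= 10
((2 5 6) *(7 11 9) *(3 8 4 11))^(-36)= (11)= [0, 1, 2, 3, 4, 5, 6, 7, 8, 9, 10, 11]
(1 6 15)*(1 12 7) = (1 6 15 12 7) = [0, 6, 2, 3, 4, 5, 15, 1, 8, 9, 10, 11, 7, 13, 14, 12]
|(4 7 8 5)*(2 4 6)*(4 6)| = |(2 6)(4 7 8 5)| = 4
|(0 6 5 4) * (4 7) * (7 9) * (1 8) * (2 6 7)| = |(0 7 4)(1 8)(2 6 5 9)| = 12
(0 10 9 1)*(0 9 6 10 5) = (0 5)(1 9)(6 10) = [5, 9, 2, 3, 4, 0, 10, 7, 8, 1, 6]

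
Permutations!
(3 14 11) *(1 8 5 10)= (1 8 5 10)(3 14 11)= [0, 8, 2, 14, 4, 10, 6, 7, 5, 9, 1, 3, 12, 13, 11]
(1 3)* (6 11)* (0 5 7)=(0 5 7)(1 3)(6 11)=[5, 3, 2, 1, 4, 7, 11, 0, 8, 9, 10, 6]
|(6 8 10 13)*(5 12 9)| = 12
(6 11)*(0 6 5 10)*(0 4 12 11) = [6, 1, 2, 3, 12, 10, 0, 7, 8, 9, 4, 5, 11] = (0 6)(4 12 11 5 10)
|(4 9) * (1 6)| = |(1 6)(4 9)| = 2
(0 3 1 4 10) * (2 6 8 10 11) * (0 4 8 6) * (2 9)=(0 3 1 8 10 4 11 9 2)=[3, 8, 0, 1, 11, 5, 6, 7, 10, 2, 4, 9]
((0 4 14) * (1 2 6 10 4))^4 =[10, 4, 14, 3, 2, 5, 0, 7, 8, 9, 1, 11, 12, 13, 6] =(0 10 1 4 2 14 6)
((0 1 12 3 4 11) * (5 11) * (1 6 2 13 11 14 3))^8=(14)(0 13 6 11 2)=[13, 1, 0, 3, 4, 5, 11, 7, 8, 9, 10, 2, 12, 6, 14]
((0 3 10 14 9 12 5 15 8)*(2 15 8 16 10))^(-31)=(0 2 16 14 12 8 3 15 10 9 5)=[2, 1, 16, 15, 4, 0, 6, 7, 3, 5, 9, 11, 8, 13, 12, 10, 14]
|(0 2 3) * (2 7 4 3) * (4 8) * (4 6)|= |(0 7 8 6 4 3)|= 6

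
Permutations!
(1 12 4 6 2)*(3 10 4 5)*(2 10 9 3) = (1 12 5 2)(3 9)(4 6 10) = [0, 12, 1, 9, 6, 2, 10, 7, 8, 3, 4, 11, 5]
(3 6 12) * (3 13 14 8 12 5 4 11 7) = [0, 1, 2, 6, 11, 4, 5, 3, 12, 9, 10, 7, 13, 14, 8] = (3 6 5 4 11 7)(8 12 13 14)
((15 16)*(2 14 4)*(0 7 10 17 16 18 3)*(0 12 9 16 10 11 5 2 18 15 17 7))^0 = (18) = [0, 1, 2, 3, 4, 5, 6, 7, 8, 9, 10, 11, 12, 13, 14, 15, 16, 17, 18]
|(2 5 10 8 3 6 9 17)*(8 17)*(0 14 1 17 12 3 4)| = |(0 14 1 17 2 5 10 12 3 6 9 8 4)| = 13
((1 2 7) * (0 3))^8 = (1 7 2) = [0, 7, 1, 3, 4, 5, 6, 2]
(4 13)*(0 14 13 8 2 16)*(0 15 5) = (0 14 13 4 8 2 16 15 5) = [14, 1, 16, 3, 8, 0, 6, 7, 2, 9, 10, 11, 12, 4, 13, 5, 15]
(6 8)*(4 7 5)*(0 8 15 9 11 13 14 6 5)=[8, 1, 2, 3, 7, 4, 15, 0, 5, 11, 10, 13, 12, 14, 6, 9]=(0 8 5 4 7)(6 15 9 11 13 14)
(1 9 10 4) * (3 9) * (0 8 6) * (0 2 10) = [8, 3, 10, 9, 1, 5, 2, 7, 6, 0, 4] = (0 8 6 2 10 4 1 3 9)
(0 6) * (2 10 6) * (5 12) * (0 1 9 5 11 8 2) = (1 9 5 12 11 8 2 10 6) = [0, 9, 10, 3, 4, 12, 1, 7, 2, 5, 6, 8, 11]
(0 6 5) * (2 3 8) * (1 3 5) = (0 6 1 3 8 2 5) = [6, 3, 5, 8, 4, 0, 1, 7, 2]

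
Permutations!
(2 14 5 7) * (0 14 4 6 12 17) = (0 14 5 7 2 4 6 12 17) = [14, 1, 4, 3, 6, 7, 12, 2, 8, 9, 10, 11, 17, 13, 5, 15, 16, 0]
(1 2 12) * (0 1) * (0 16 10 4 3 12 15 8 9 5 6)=(0 1 2 15 8 9 5 6)(3 12 16 10 4)=[1, 2, 15, 12, 3, 6, 0, 7, 9, 5, 4, 11, 16, 13, 14, 8, 10]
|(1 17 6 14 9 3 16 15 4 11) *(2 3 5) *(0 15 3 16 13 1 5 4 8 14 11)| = 18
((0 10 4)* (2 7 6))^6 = (10) = [0, 1, 2, 3, 4, 5, 6, 7, 8, 9, 10]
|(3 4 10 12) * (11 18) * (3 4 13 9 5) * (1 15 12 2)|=|(1 15 12 4 10 2)(3 13 9 5)(11 18)|=12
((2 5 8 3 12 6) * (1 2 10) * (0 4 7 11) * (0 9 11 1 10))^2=(0 7 2 8 12)(1 5 3 6 4)=[7, 5, 8, 6, 1, 3, 4, 2, 12, 9, 10, 11, 0]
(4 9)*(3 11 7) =(3 11 7)(4 9) =[0, 1, 2, 11, 9, 5, 6, 3, 8, 4, 10, 7]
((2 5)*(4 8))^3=(2 5)(4 8)=[0, 1, 5, 3, 8, 2, 6, 7, 4]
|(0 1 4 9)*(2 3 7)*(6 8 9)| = |(0 1 4 6 8 9)(2 3 7)| = 6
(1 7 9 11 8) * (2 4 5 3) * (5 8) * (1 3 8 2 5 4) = [0, 7, 1, 5, 2, 8, 6, 9, 3, 11, 10, 4] = (1 7 9 11 4 2)(3 5 8)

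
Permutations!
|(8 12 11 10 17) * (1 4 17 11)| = |(1 4 17 8 12)(10 11)| = 10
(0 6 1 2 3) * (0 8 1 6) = [0, 2, 3, 8, 4, 5, 6, 7, 1] = (1 2 3 8)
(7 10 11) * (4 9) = (4 9)(7 10 11) = [0, 1, 2, 3, 9, 5, 6, 10, 8, 4, 11, 7]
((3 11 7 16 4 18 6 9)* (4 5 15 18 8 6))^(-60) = (3 18 11 4 7 8 16 6 5 9 15) = [0, 1, 2, 18, 7, 9, 5, 8, 16, 15, 10, 4, 12, 13, 14, 3, 6, 17, 11]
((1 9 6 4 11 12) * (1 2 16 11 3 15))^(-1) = [0, 15, 12, 4, 6, 5, 9, 7, 8, 1, 10, 16, 11, 13, 14, 3, 2] = (1 15 3 4 6 9)(2 12 11 16)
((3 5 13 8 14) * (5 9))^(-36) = (14) = [0, 1, 2, 3, 4, 5, 6, 7, 8, 9, 10, 11, 12, 13, 14]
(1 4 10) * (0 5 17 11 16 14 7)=(0 5 17 11 16 14 7)(1 4 10)=[5, 4, 2, 3, 10, 17, 6, 0, 8, 9, 1, 16, 12, 13, 7, 15, 14, 11]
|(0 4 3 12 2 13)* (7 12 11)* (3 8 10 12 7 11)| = 7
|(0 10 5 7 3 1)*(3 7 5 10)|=3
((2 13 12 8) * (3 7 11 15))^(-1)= [0, 1, 8, 15, 4, 5, 6, 3, 12, 9, 10, 7, 13, 2, 14, 11]= (2 8 12 13)(3 15 11 7)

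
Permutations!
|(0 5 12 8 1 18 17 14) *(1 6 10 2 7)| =|(0 5 12 8 6 10 2 7 1 18 17 14)| =12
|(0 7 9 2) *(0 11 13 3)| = |(0 7 9 2 11 13 3)| = 7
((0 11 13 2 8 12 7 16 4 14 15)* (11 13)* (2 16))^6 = (16)(2 12)(7 8) = [0, 1, 12, 3, 4, 5, 6, 8, 7, 9, 10, 11, 2, 13, 14, 15, 16]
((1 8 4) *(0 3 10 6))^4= (10)(1 8 4)= [0, 8, 2, 3, 1, 5, 6, 7, 4, 9, 10]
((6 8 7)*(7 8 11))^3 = (11) = [0, 1, 2, 3, 4, 5, 6, 7, 8, 9, 10, 11]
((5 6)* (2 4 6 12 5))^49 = (2 4 6)(5 12) = [0, 1, 4, 3, 6, 12, 2, 7, 8, 9, 10, 11, 5]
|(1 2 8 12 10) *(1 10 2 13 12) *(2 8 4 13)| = 6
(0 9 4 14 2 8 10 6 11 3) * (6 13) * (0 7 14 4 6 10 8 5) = (0 9 6 11 3 7 14 2 5)(10 13) = [9, 1, 5, 7, 4, 0, 11, 14, 8, 6, 13, 3, 12, 10, 2]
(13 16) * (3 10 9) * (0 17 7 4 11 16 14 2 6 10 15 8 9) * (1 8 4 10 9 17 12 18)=(0 12 18 1 8 17 7 10)(2 6 9 3 15 4 11 16 13 14)=[12, 8, 6, 15, 11, 5, 9, 10, 17, 3, 0, 16, 18, 14, 2, 4, 13, 7, 1]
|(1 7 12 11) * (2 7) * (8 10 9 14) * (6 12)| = 12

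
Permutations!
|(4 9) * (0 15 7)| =6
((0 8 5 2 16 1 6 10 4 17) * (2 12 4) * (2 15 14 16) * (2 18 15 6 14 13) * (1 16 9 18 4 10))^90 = (18) = [0, 1, 2, 3, 4, 5, 6, 7, 8, 9, 10, 11, 12, 13, 14, 15, 16, 17, 18]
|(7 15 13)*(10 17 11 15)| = 6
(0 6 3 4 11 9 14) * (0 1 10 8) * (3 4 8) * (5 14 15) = (0 6 4 11 9 15 5 14 1 10 3 8) = [6, 10, 2, 8, 11, 14, 4, 7, 0, 15, 3, 9, 12, 13, 1, 5]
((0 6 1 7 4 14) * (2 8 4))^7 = (0 14 4 8 2 7 1 6) = [14, 6, 7, 3, 8, 5, 0, 1, 2, 9, 10, 11, 12, 13, 4]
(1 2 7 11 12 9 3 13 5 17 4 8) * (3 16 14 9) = (1 2 7 11 12 3 13 5 17 4 8)(9 16 14) = [0, 2, 7, 13, 8, 17, 6, 11, 1, 16, 10, 12, 3, 5, 9, 15, 14, 4]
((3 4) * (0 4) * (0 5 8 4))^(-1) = (3 4 8 5) = [0, 1, 2, 4, 8, 3, 6, 7, 5]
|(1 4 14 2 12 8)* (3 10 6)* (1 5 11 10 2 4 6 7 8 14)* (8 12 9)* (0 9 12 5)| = |(0 9 8)(1 6 3 2 12 14 4)(5 11 10 7)| = 84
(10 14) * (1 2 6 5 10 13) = [0, 2, 6, 3, 4, 10, 5, 7, 8, 9, 14, 11, 12, 1, 13] = (1 2 6 5 10 14 13)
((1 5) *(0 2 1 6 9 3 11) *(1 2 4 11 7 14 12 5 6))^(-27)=(1 14 9 5 7 6 12 3)=[0, 14, 2, 1, 4, 7, 12, 6, 8, 5, 10, 11, 3, 13, 9]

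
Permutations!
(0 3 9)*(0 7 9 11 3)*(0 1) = (0 1)(3 11)(7 9) = [1, 0, 2, 11, 4, 5, 6, 9, 8, 7, 10, 3]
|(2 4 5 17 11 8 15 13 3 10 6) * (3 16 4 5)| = 12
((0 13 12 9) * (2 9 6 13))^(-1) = (0 9 2)(6 12 13) = [9, 1, 0, 3, 4, 5, 12, 7, 8, 2, 10, 11, 13, 6]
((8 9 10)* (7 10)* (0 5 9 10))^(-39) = (0 5 9 7)(8 10) = [5, 1, 2, 3, 4, 9, 6, 0, 10, 7, 8]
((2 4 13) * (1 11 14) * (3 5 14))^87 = (1 3 14 11 5) = [0, 3, 2, 14, 4, 1, 6, 7, 8, 9, 10, 5, 12, 13, 11]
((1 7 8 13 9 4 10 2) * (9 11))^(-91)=(1 2 10 4 9 11 13 8 7)=[0, 2, 10, 3, 9, 5, 6, 1, 7, 11, 4, 13, 12, 8]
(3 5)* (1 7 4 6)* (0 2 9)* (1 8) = [2, 7, 9, 5, 6, 3, 8, 4, 1, 0] = (0 2 9)(1 7 4 6 8)(3 5)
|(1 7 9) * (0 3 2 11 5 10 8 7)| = 10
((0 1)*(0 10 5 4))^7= (0 10 4 1 5)= [10, 5, 2, 3, 1, 0, 6, 7, 8, 9, 4]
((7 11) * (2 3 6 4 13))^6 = (2 3 6 4 13) = [0, 1, 3, 6, 13, 5, 4, 7, 8, 9, 10, 11, 12, 2]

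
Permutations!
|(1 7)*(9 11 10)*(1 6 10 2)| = 7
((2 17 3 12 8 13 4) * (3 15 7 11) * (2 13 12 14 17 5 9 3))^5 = (2 17 5 15 9 7 3 11 14)(4 13)(8 12) = [0, 1, 17, 11, 13, 15, 6, 3, 12, 7, 10, 14, 8, 4, 2, 9, 16, 5]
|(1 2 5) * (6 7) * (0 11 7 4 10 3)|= 21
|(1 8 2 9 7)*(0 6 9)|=|(0 6 9 7 1 8 2)|=7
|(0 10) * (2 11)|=2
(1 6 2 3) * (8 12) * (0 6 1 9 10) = (0 6 2 3 9 10)(8 12) = [6, 1, 3, 9, 4, 5, 2, 7, 12, 10, 0, 11, 8]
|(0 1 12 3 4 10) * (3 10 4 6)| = 4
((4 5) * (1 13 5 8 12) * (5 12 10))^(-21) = (13)(4 5 10 8) = [0, 1, 2, 3, 5, 10, 6, 7, 4, 9, 8, 11, 12, 13]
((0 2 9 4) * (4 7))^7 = (0 9 4 2 7) = [9, 1, 7, 3, 2, 5, 6, 0, 8, 4]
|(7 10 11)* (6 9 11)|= |(6 9 11 7 10)|= 5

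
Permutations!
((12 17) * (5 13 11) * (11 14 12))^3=[0, 1, 2, 3, 4, 12, 6, 7, 8, 9, 10, 14, 5, 17, 11, 15, 16, 13]=(5 12)(11 14)(13 17)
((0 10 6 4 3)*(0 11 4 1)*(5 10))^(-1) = (0 1 6 10 5)(3 4 11) = [1, 6, 2, 4, 11, 0, 10, 7, 8, 9, 5, 3]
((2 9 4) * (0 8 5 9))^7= (0 8 5 9 4 2)= [8, 1, 0, 3, 2, 9, 6, 7, 5, 4]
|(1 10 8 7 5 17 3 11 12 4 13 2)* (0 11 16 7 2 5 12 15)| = |(0 11 15)(1 10 8 2)(3 16 7 12 4 13 5 17)| = 24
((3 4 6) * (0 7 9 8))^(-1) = (0 8 9 7)(3 6 4) = [8, 1, 2, 6, 3, 5, 4, 0, 9, 7]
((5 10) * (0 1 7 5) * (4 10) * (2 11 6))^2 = [7, 5, 6, 3, 0, 10, 11, 4, 8, 9, 1, 2] = (0 7 4)(1 5 10)(2 6 11)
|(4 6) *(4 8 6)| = 2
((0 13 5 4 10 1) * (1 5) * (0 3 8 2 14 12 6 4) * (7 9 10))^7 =(0 12)(1 4)(2 10)(3 7)(5 14)(6 13)(8 9) =[12, 4, 10, 7, 1, 14, 13, 3, 9, 8, 2, 11, 0, 6, 5]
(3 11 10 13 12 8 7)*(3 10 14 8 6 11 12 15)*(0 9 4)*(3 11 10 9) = (0 3 12 6 10 13 15 11 14 8 7 9 4) = [3, 1, 2, 12, 0, 5, 10, 9, 7, 4, 13, 14, 6, 15, 8, 11]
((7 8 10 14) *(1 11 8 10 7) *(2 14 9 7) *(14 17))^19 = (1 11 8 2 17 14)(7 10 9) = [0, 11, 17, 3, 4, 5, 6, 10, 2, 7, 9, 8, 12, 13, 1, 15, 16, 14]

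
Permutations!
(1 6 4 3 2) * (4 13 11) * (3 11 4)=[0, 6, 1, 2, 11, 5, 13, 7, 8, 9, 10, 3, 12, 4]=(1 6 13 4 11 3 2)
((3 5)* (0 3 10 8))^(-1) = (0 8 10 5 3) = [8, 1, 2, 0, 4, 3, 6, 7, 10, 9, 5]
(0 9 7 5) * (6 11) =(0 9 7 5)(6 11) =[9, 1, 2, 3, 4, 0, 11, 5, 8, 7, 10, 6]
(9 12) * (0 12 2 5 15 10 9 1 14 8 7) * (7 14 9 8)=(0 12 1 9 2 5 15 10 8 14 7)=[12, 9, 5, 3, 4, 15, 6, 0, 14, 2, 8, 11, 1, 13, 7, 10]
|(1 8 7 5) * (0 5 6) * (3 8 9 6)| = 15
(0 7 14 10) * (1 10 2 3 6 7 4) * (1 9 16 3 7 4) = (0 1 10)(2 7 14)(3 6 4 9 16) = [1, 10, 7, 6, 9, 5, 4, 14, 8, 16, 0, 11, 12, 13, 2, 15, 3]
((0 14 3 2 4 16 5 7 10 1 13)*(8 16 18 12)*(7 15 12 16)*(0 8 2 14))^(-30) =[0, 1, 15, 3, 12, 18, 6, 7, 8, 9, 10, 11, 5, 13, 14, 16, 4, 17, 2] =(2 15 16 4 12 5 18)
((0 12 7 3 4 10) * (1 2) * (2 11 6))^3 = [3, 2, 6, 0, 12, 5, 11, 10, 8, 9, 7, 1, 4] = (0 3)(1 2 6 11)(4 12)(7 10)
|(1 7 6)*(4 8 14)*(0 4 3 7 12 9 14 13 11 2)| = |(0 4 8 13 11 2)(1 12 9 14 3 7 6)| = 42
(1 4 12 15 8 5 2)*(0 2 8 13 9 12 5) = (0 2 1 4 5 8)(9 12 15 13) = [2, 4, 1, 3, 5, 8, 6, 7, 0, 12, 10, 11, 15, 9, 14, 13]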